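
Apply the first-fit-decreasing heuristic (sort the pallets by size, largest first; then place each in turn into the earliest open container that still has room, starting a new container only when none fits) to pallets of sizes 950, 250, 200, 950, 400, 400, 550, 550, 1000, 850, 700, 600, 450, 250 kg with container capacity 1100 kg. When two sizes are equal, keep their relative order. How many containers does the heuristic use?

Sorted descending: 1000, 950, 950, 850, 700, 600, 550, 550, 450, 400, 400, 250, 250, 200.
  1000 → container 1 (new)  [load 1000/1100]
  950 → container 2 (new)  [load 950/1100]
  950 → container 3 (new)  [load 950/1100]
  850 → container 4 (new)  [load 850/1100]
  700 → container 5 (new)  [load 700/1100]
  600 → container 6 (new)  [load 600/1100]
  550 → container 7 (new)  [load 550/1100]
  550 → container 7  [load 1100/1100]
  450 → container 6  [load 1050/1100]
  400 → container 5  [load 1100/1100]
  400 → container 8 (new)  [load 400/1100]
  250 → container 4  [load 1100/1100]
  250 → container 8  [load 650/1100]
  200 → container 8  [load 850/1100]
8 containers opened.

8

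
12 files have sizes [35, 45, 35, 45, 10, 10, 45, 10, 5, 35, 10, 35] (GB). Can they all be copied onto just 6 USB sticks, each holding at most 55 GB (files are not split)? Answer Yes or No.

Total = 320 GB; ⌈320/55⌉ = 6.
7 files each exceed half the capacity and cannot share a USB stick, forcing at least 7 USB sticks.
At least 7 USB sticks are required, but only 6 are allowed.

No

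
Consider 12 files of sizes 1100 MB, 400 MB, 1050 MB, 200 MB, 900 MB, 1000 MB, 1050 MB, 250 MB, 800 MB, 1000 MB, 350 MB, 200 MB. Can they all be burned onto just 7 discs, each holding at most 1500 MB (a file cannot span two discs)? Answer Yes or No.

Yes

A valid assignment using 7 discs:
  disc 1: 1100 + 400 = 1500
  disc 2: 1050 + 350 = 1400
  disc 3: 1050 + 250 + 200 = 1500
  disc 4: 1000 + 200 = 1200
  disc 5: 1000 = 1000
  disc 6: 900 = 900
  disc 7: 800 = 800
Every load is within 1500 MB, so 7 discs suffice.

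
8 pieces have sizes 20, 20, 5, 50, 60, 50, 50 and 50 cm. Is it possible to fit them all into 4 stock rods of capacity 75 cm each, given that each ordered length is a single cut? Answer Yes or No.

Total = 305 cm; ⌈305/75⌉ = 5.
At least 5 stock rods are required, but only 4 are allowed.

No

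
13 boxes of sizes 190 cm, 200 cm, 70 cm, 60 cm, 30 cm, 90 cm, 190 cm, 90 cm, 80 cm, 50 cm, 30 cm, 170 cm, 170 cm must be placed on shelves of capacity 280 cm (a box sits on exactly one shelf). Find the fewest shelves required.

6

Total = 200 + 190 + 190 + 170 + 170 + 90 + 90 + 80 + 70 + 60 + 50 + 30 + 30 = 1420 cm.
Lower bound: ⌈1420/280⌉ = 6 shelves.
A packing using 6 shelves:
  shelf 1: 200 + 80 = 280
  shelf 2: 190 + 90 = 280
  shelf 3: 190 + 90 = 280
  shelf 4: 170 + 70 + 30 = 270
  shelf 5: 170 + 60 + 50 = 280
  shelf 6: 30 = 30
This matches the lower bound, so 6 is optimal.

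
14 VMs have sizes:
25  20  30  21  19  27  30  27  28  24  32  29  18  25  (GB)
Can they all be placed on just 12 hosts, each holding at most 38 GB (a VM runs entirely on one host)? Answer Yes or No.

Total = 355 GB; ⌈355/38⌉ = 10.
12 VMs each exceed half the capacity and cannot share a host, forcing at least 12 hosts.
The bound of 12 does not rule out 12, but exhaustive search shows no assignment into 12 hosts of capacity 38 GB exists — the minimum is 13.

No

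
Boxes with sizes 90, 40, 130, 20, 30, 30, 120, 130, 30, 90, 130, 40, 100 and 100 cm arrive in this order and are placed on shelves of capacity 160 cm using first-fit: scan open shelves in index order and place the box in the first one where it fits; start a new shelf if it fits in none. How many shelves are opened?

8

  90 → shelf 1 (new)  [load 90/160]
  40 → shelf 1  [load 130/160]
  130 → shelf 2 (new)  [load 130/160]
  20 → shelf 1  [load 150/160]
  30 → shelf 2  [load 160/160]
  30 → shelf 3 (new)  [load 30/160]
  120 → shelf 3  [load 150/160]
  130 → shelf 4 (new)  [load 130/160]
  30 → shelf 4  [load 160/160]
  90 → shelf 5 (new)  [load 90/160]
  130 → shelf 6 (new)  [load 130/160]
  40 → shelf 5  [load 130/160]
  100 → shelf 7 (new)  [load 100/160]
  100 → shelf 8 (new)  [load 100/160]
8 shelves opened.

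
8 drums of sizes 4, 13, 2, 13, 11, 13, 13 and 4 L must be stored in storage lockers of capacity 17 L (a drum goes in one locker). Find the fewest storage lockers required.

Total = 13 + 13 + 13 + 13 + 11 + 4 + 4 + 2 = 73 L.
Lower bound: ⌈73/17⌉ = 5 storage lockers.
A packing using 5 storage lockers:
  locker 1: 13 + 4 = 17
  locker 2: 13 + 4 = 17
  locker 3: 13 + 2 = 15
  locker 4: 13 = 13
  locker 5: 11 = 11
This matches the lower bound, so 5 is optimal.

5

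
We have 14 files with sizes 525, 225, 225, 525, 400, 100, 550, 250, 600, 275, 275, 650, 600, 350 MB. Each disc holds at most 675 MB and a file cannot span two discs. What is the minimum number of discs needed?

10

Total = 650 + 600 + 600 + 550 + 525 + 525 + 400 + 350 + 275 + 275 + 250 + 225 + 225 + 100 = 5550 MB.
Lower bound: ⌈5550/675⌉ = 9 discs.
A packing using 10 discs:
  disc 1: 650 = 650
  disc 2: 600 = 600
  disc 3: 600 = 600
  disc 4: 550 + 100 = 650
  disc 5: 525 = 525
  disc 6: 525 = 525
  disc 7: 400 + 275 = 675
  disc 8: 350 + 275 = 625
  disc 9: 250 + 225 = 475
  disc 10: 225 = 225
No arrangement into 9 discs stays within capacity, so 10 is optimal.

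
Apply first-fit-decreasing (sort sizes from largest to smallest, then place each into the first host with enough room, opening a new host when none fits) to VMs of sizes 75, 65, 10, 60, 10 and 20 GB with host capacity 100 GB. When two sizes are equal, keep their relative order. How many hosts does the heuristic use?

Sorted descending: 75, 65, 60, 20, 10, 10.
  75 → host 1 (new)  [load 75/100]
  65 → host 2 (new)  [load 65/100]
  60 → host 3 (new)  [load 60/100]
  20 → host 1  [load 95/100]
  10 → host 2  [load 75/100]
  10 → host 2  [load 85/100]
3 hosts opened.

3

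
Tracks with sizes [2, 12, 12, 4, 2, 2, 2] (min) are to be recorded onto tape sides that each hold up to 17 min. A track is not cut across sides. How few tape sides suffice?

3

Total = 12 + 12 + 4 + 2 + 2 + 2 + 2 = 36 min.
Lower bound: ⌈36/17⌉ = 3 tape sides.
A packing using 3 tape sides:
  side 1: 12 + 4 = 16
  side 2: 12 + 2 + 2 = 16
  side 3: 2 + 2 = 4
This matches the lower bound, so 3 is optimal.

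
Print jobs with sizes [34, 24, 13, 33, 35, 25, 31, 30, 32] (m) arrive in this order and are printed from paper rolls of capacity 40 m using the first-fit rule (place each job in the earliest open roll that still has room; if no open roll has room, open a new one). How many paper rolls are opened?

8

  34 → roll 1 (new)  [load 34/40]
  24 → roll 2 (new)  [load 24/40]
  13 → roll 2  [load 37/40]
  33 → roll 3 (new)  [load 33/40]
  35 → roll 4 (new)  [load 35/40]
  25 → roll 5 (new)  [load 25/40]
  31 → roll 6 (new)  [load 31/40]
  30 → roll 7 (new)  [load 30/40]
  32 → roll 8 (new)  [load 32/40]
8 paper rolls opened.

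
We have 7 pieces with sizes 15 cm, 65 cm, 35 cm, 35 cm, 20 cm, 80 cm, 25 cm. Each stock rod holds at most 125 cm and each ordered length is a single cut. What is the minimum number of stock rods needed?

3

Total = 80 + 65 + 35 + 35 + 25 + 20 + 15 = 275 cm.
Lower bound: ⌈275/125⌉ = 3 stock rods.
A packing using 3 stock rods:
  stock rod 1: 80 + 35 = 115
  stock rod 2: 65 + 35 + 25 = 125
  stock rod 3: 20 + 15 = 35
This matches the lower bound, so 3 is optimal.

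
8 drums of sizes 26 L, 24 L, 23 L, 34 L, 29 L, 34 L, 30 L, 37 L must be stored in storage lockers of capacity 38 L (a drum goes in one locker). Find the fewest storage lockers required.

Total = 37 + 34 + 34 + 30 + 29 + 26 + 24 + 23 = 237 L.
Lower bound: ⌈237/38⌉ = 7 storage lockers.
Also, 8 drums each exceed 19 L, and no two of those can share a locker, so at least 8 storage lockers are needed.
A packing using 8 storage lockers:
  locker 1: 37 = 37
  locker 2: 34 = 34
  locker 3: 34 = 34
  locker 4: 30 = 30
  locker 5: 29 = 29
  locker 6: 26 = 26
  locker 7: 24 = 24
  locker 8: 23 = 23
This matches the lower bound, so 8 is optimal.

8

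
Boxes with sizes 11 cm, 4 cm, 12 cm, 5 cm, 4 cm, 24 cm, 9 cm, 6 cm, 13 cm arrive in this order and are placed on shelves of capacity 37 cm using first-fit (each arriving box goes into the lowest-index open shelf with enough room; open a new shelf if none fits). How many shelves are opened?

  11 → shelf 1 (new)  [load 11/37]
  4 → shelf 1  [load 15/37]
  12 → shelf 1  [load 27/37]
  5 → shelf 1  [load 32/37]
  4 → shelf 1  [load 36/37]
  24 → shelf 2 (new)  [load 24/37]
  9 → shelf 2  [load 33/37]
  6 → shelf 3 (new)  [load 6/37]
  13 → shelf 3  [load 19/37]
3 shelves opened.

3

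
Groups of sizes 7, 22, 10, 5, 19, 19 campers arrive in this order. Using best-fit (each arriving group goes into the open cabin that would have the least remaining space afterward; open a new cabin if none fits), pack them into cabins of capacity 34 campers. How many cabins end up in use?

3

  7 → cabin 1 (new)  [load 7/34]
  22 → cabin 1  [load 29/34]
  10 → cabin 2 (new)  [load 10/34]
  5 → cabin 1  [load 34/34]
  19 → cabin 2  [load 29/34]
  19 → cabin 3 (new)  [load 19/34]
3 cabins opened.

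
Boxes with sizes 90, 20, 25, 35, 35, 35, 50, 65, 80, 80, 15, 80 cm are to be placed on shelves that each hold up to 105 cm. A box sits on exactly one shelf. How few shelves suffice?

Total = 90 + 80 + 80 + 80 + 65 + 50 + 35 + 35 + 35 + 25 + 20 + 15 = 610 cm.
Lower bound: ⌈610/105⌉ = 6 shelves.
A packing using 7 shelves:
  shelf 1: 90 + 15 = 105
  shelf 2: 80 + 25 = 105
  shelf 3: 80 + 20 = 100
  shelf 4: 80 = 80
  shelf 5: 65 + 35 = 100
  shelf 6: 50 + 35 = 85
  shelf 7: 35 = 35
No arrangement into 6 shelves stays within capacity, so 7 is optimal.

7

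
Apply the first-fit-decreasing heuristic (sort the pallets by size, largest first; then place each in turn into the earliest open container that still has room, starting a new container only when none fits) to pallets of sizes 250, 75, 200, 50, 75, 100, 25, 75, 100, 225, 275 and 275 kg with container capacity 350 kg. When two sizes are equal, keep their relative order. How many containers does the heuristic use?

Sorted descending: 275, 275, 250, 225, 200, 100, 100, 75, 75, 75, 50, 25.
  275 → container 1 (new)  [load 275/350]
  275 → container 2 (new)  [load 275/350]
  250 → container 3 (new)  [load 250/350]
  225 → container 4 (new)  [load 225/350]
  200 → container 5 (new)  [load 200/350]
  100 → container 3  [load 350/350]
  100 → container 4  [load 325/350]
  75 → container 1  [load 350/350]
  75 → container 2  [load 350/350]
  75 → container 5  [load 275/350]
  50 → container 5  [load 325/350]
  25 → container 4  [load 350/350]
5 containers opened.

5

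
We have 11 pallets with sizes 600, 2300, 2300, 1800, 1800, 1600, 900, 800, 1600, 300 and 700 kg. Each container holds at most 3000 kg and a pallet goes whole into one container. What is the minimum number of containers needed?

Total = 2300 + 2300 + 1800 + 1800 + 1600 + 1600 + 900 + 800 + 700 + 600 + 300 = 14700 kg.
Lower bound: ⌈14700/3000⌉ = 5 containers.
Also, 6 pallets each exceed 1500 kg, and no two of those can share a container, so at least 6 containers are needed.
A packing using 6 containers:
  container 1: 2300 + 700 = 3000
  container 2: 2300 + 600 = 2900
  container 3: 1800 + 900 + 300 = 3000
  container 4: 1800 + 800 = 2600
  container 5: 1600 = 1600
  container 6: 1600 = 1600
This matches the lower bound, so 6 is optimal.

6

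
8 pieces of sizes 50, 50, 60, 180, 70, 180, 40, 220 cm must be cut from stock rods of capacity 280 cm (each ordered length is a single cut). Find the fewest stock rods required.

Total = 220 + 180 + 180 + 70 + 60 + 50 + 50 + 40 = 850 cm.
Lower bound: ⌈850/280⌉ = 4 stock rods.
A packing using 4 stock rods:
  stock rod 1: 220 + 60 = 280
  stock rod 2: 180 + 70 = 250
  stock rod 3: 180 + 50 + 50 = 280
  stock rod 4: 40 = 40
This matches the lower bound, so 4 is optimal.

4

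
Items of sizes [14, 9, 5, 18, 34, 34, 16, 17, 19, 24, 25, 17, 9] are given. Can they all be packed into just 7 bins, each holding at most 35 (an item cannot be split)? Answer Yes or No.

No

Total = 241; ⌈241/35⌉ = 7.
The bound of 7 does not rule out 7, but exhaustive search shows no assignment into 7 bins of capacity 35 exists — the minimum is 8.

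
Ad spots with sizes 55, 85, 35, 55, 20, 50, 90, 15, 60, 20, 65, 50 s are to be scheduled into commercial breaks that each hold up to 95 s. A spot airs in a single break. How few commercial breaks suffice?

8

Total = 90 + 85 + 65 + 60 + 55 + 55 + 50 + 50 + 35 + 20 + 20 + 15 = 600 s.
Lower bound: ⌈600/95⌉ = 7 commercial breaks.
Also, 8 ad spots each exceed 95/2 s, and no two of those can share a break, so at least 8 commercial breaks are needed.
A packing using 8 commercial breaks:
  break 1: 90 = 90
  break 2: 85 = 85
  break 3: 65 + 20 = 85
  break 4: 60 + 35 = 95
  break 5: 55 + 20 + 15 = 90
  break 6: 55 = 55
  break 7: 50 = 50
  break 8: 50 = 50
This matches the lower bound, so 8 is optimal.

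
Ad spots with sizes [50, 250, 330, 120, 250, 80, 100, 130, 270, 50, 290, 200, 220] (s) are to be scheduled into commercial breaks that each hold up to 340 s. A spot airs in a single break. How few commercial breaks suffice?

8

Total = 330 + 290 + 270 + 250 + 250 + 220 + 200 + 130 + 120 + 100 + 80 + 50 + 50 = 2340 s.
Lower bound: ⌈2340/340⌉ = 7 commercial breaks.
A packing using 8 commercial breaks:
  break 1: 330 = 330
  break 2: 290 + 50 = 340
  break 3: 270 + 50 = 320
  break 4: 250 + 80 = 330
  break 5: 250 = 250
  break 6: 220 + 120 = 340
  break 7: 200 + 130 = 330
  break 8: 100 = 100
No arrangement into 7 commercial breaks stays within capacity, so 8 is optimal.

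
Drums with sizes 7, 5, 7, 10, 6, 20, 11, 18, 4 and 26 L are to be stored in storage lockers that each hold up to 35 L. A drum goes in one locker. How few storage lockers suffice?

Total = 26 + 20 + 18 + 11 + 10 + 7 + 7 + 6 + 5 + 4 = 114 L.
Lower bound: ⌈114/35⌉ = 4 storage lockers.
A packing using 4 storage lockers:
  locker 1: 26 + 7 = 33
  locker 2: 20 + 11 + 4 = 35
  locker 3: 18 + 10 + 7 = 35
  locker 4: 6 + 5 = 11
This matches the lower bound, so 4 is optimal.

4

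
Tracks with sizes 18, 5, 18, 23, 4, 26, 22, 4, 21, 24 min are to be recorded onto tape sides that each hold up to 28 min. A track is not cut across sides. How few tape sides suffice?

Total = 26 + 24 + 23 + 22 + 21 + 18 + 18 + 5 + 4 + 4 = 165 min.
Lower bound: ⌈165/28⌉ = 6 tape sides.
Also, 7 tracks each exceed 14 min, and no two of those can share a side, so at least 7 tape sides are needed.
A packing using 7 tape sides:
  side 1: 26 = 26
  side 2: 24 + 4 = 28
  side 3: 23 + 5 = 28
  side 4: 22 + 4 = 26
  side 5: 21 = 21
  side 6: 18 = 18
  side 7: 18 = 18
This matches the lower bound, so 7 is optimal.

7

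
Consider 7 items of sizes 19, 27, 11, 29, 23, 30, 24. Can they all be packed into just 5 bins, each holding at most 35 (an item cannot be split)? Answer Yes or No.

No

Total = 163; ⌈163/35⌉ = 5.
6 items each exceed half the capacity and cannot share a bin, forcing at least 6 bins.
At least 6 bins are required, but only 5 are allowed.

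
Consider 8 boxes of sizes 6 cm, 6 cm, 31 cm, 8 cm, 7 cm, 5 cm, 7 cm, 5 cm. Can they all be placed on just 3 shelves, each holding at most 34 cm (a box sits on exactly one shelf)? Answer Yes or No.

Yes

A valid assignment using 3 shelves:
  shelf 1: 31 = 31
  shelf 2: 8 + 7 + 7 + 6 + 6 = 34
  shelf 3: 5 + 5 = 10
Every load is within 34 cm, so 3 shelves suffice.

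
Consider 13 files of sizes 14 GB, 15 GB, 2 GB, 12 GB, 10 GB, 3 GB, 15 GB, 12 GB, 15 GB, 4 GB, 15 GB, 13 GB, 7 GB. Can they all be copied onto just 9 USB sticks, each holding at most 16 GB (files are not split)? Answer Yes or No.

No

Total = 137 GB; ⌈137/16⌉ = 9.
The bound of 9 does not rule out 9, but exhaustive search shows no assignment into 9 USB sticks of capacity 16 GB exists — the minimum is 10.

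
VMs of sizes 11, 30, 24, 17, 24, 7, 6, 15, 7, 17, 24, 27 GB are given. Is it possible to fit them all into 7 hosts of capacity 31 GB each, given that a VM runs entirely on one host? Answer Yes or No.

Total = 209 GB; ⌈209/31⌉ = 7.
The bound of 7 does not rule out 7, but exhaustive search shows no assignment into 7 hosts of capacity 31 GB exists — the minimum is 8.

No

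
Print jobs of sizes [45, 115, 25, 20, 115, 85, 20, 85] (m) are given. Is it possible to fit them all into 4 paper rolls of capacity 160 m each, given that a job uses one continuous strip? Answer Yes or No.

A valid assignment using 4 paper rolls:
  roll 1: 115 + 45 = 160
  roll 2: 115 + 25 + 20 = 160
  roll 3: 85 + 20 = 105
  roll 4: 85 = 85
Every load is within 160 m, so 4 paper rolls suffice.

Yes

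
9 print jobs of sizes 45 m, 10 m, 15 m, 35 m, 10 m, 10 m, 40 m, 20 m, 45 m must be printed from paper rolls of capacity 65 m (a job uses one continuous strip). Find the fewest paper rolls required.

Total = 45 + 45 + 40 + 35 + 20 + 15 + 10 + 10 + 10 = 230 m.
Lower bound: ⌈230/65⌉ = 4 paper rolls.
A packing using 4 paper rolls:
  roll 1: 45 + 20 = 65
  roll 2: 45 + 15 = 60
  roll 3: 40 + 10 + 10 = 60
  roll 4: 35 + 10 = 45
This matches the lower bound, so 4 is optimal.

4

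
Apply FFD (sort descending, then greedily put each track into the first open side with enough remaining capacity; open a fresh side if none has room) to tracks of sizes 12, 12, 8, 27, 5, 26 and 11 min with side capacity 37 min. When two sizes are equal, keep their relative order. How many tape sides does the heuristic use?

3

Sorted descending: 27, 26, 12, 12, 11, 8, 5.
  27 → side 1 (new)  [load 27/37]
  26 → side 2 (new)  [load 26/37]
  12 → side 3 (new)  [load 12/37]
  12 → side 3  [load 24/37]
  11 → side 2  [load 37/37]
  8 → side 1  [load 35/37]
  5 → side 3  [load 29/37]
3 tape sides opened.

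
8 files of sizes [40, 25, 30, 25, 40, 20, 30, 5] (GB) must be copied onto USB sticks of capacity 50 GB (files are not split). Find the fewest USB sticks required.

5

Total = 40 + 40 + 30 + 30 + 25 + 25 + 20 + 5 = 215 GB.
Lower bound: ⌈215/50⌉ = 5 USB sticks.
A packing using 5 USB sticks:
  USB stick 1: 40 + 5 = 45
  USB stick 2: 40 = 40
  USB stick 3: 30 + 20 = 50
  USB stick 4: 30 = 30
  USB stick 5: 25 + 25 = 50
This matches the lower bound, so 5 is optimal.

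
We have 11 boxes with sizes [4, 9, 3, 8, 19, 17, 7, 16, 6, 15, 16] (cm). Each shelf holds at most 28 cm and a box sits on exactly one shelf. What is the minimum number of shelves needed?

Total = 19 + 17 + 16 + 16 + 15 + 9 + 8 + 7 + 6 + 4 + 3 = 120 cm.
Lower bound: ⌈120/28⌉ = 5 shelves.
A packing using 5 shelves:
  shelf 1: 19 + 9 = 28
  shelf 2: 17 + 8 + 3 = 28
  shelf 3: 16 + 7 + 4 = 27
  shelf 4: 16 + 6 = 22
  shelf 5: 15 = 15
This matches the lower bound, so 5 is optimal.

5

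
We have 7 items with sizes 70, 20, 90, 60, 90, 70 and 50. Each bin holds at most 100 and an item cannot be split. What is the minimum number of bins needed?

Total = 90 + 90 + 70 + 70 + 60 + 50 + 20 = 450.
Lower bound: ⌈450/100⌉ = 5 bins.
A packing using 6 bins:
  bin 1: 90 = 90
  bin 2: 90 = 90
  bin 3: 70 + 20 = 90
  bin 4: 70 = 70
  bin 5: 60 = 60
  bin 6: 50 = 50
No arrangement into 5 bins stays within capacity, so 6 is optimal.

6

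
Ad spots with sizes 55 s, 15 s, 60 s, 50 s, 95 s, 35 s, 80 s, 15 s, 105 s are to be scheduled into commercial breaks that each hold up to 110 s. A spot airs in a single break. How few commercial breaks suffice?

Total = 105 + 95 + 80 + 60 + 55 + 50 + 35 + 15 + 15 = 510 s.
Lower bound: ⌈510/110⌉ = 5 commercial breaks.
A packing using 5 commercial breaks:
  break 1: 105 = 105
  break 2: 95 + 15 = 110
  break 3: 80 + 15 = 95
  break 4: 60 + 50 = 110
  break 5: 55 + 35 = 90
This matches the lower bound, so 5 is optimal.

5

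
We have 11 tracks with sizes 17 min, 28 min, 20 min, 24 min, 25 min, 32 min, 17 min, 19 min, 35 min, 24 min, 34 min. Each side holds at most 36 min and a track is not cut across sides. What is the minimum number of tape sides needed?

10

Total = 35 + 34 + 32 + 28 + 25 + 24 + 24 + 20 + 19 + 17 + 17 = 275 min.
Lower bound: ⌈275/36⌉ = 8 tape sides.
Also, 9 tracks each exceed 18 min, and no two of those can share a side, so at least 9 tape sides are needed.
A packing using 10 tape sides:
  side 1: 35 = 35
  side 2: 34 = 34
  side 3: 32 = 32
  side 4: 28 = 28
  side 5: 25 = 25
  side 6: 24 = 24
  side 7: 24 = 24
  side 8: 20 = 20
  side 9: 19 + 17 = 36
  side 10: 17 = 17
No arrangement into 9 tape sides stays within capacity, so 10 is optimal.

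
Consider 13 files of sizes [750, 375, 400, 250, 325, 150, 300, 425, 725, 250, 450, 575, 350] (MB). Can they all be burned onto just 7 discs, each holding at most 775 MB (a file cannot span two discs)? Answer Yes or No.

No

Total = 5325 MB; ⌈5325/775⌉ = 7.
The bound of 7 does not rule out 7, but exhaustive search shows no assignment into 7 discs of capacity 775 MB exists — the minimum is 8.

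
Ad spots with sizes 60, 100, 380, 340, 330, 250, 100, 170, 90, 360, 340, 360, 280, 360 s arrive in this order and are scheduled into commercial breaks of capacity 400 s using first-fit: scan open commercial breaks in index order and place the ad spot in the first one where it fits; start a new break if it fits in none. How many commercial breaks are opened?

11

  60 → break 1 (new)  [load 60/400]
  100 → break 1  [load 160/400]
  380 → break 2 (new)  [load 380/400]
  340 → break 3 (new)  [load 340/400]
  330 → break 4 (new)  [load 330/400]
  250 → break 5 (new)  [load 250/400]
  100 → break 1  [load 260/400]
  170 → break 6 (new)  [load 170/400]
  90 → break 1  [load 350/400]
  360 → break 7 (new)  [load 360/400]
  340 → break 8 (new)  [load 340/400]
  360 → break 9 (new)  [load 360/400]
  280 → break 10 (new)  [load 280/400]
  360 → break 11 (new)  [load 360/400]
11 commercial breaks opened.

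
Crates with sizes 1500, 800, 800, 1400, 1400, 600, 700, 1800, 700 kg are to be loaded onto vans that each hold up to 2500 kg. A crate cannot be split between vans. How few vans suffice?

5

Total = 1800 + 1500 + 1400 + 1400 + 800 + 800 + 700 + 700 + 600 = 9700 kg.
Lower bound: ⌈9700/2500⌉ = 4 vans.
A packing using 5 vans:
  van 1: 1800 + 700 = 2500
  van 2: 1500 + 800 = 2300
  van 3: 1400 + 800 = 2200
  van 4: 1400 + 700 = 2100
  van 5: 600 = 600
No arrangement into 4 vans stays within capacity, so 5 is optimal.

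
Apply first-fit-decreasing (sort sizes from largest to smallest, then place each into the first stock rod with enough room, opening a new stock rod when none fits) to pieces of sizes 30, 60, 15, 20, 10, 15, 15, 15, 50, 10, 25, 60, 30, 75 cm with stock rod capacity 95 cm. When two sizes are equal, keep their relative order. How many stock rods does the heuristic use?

Sorted descending: 75, 60, 60, 50, 30, 30, 25, 20, 15, 15, 15, 15, 10, 10.
  75 → stock rod 1 (new)  [load 75/95]
  60 → stock rod 2 (new)  [load 60/95]
  60 → stock rod 3 (new)  [load 60/95]
  50 → stock rod 4 (new)  [load 50/95]
  30 → stock rod 2  [load 90/95]
  30 → stock rod 3  [load 90/95]
  25 → stock rod 4  [load 75/95]
  20 → stock rod 1  [load 95/95]
  15 → stock rod 4  [load 90/95]
  15 → stock rod 5 (new)  [load 15/95]
  15 → stock rod 5  [load 30/95]
  15 → stock rod 5  [load 45/95]
  10 → stock rod 5  [load 55/95]
  10 → stock rod 5  [load 65/95]
5 stock rods opened.

5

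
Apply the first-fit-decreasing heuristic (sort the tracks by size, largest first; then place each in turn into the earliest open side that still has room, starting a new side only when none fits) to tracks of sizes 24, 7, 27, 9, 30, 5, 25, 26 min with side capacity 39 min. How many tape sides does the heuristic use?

Sorted descending: 30, 27, 26, 25, 24, 9, 7, 5.
  30 → side 1 (new)  [load 30/39]
  27 → side 2 (new)  [load 27/39]
  26 → side 3 (new)  [load 26/39]
  25 → side 4 (new)  [load 25/39]
  24 → side 5 (new)  [load 24/39]
  9 → side 1  [load 39/39]
  7 → side 2  [load 34/39]
  5 → side 2  [load 39/39]
5 tape sides opened.

5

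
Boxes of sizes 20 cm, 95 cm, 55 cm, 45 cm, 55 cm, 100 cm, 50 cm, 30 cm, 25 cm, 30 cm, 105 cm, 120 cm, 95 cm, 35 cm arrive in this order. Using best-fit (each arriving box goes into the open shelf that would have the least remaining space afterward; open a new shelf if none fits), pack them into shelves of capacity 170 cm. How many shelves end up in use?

  20 → shelf 1 (new)  [load 20/170]
  95 → shelf 1  [load 115/170]
  55 → shelf 1  [load 170/170]
  45 → shelf 2 (new)  [load 45/170]
  55 → shelf 2  [load 100/170]
  100 → shelf 3 (new)  [load 100/170]
  50 → shelf 2  [load 150/170]
  30 → shelf 3  [load 130/170]
  25 → shelf 3  [load 155/170]
  30 → shelf 4 (new)  [load 30/170]
  105 → shelf 4  [load 135/170]
  120 → shelf 5 (new)  [load 120/170]
  95 → shelf 6 (new)  [load 95/170]
  35 → shelf 4  [load 170/170]
6 shelves opened.

6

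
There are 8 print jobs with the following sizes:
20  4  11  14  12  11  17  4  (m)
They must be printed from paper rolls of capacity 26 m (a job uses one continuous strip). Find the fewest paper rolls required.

4

Total = 20 + 17 + 14 + 12 + 11 + 11 + 4 + 4 = 93 m.
Lower bound: ⌈93/26⌉ = 4 paper rolls.
A packing using 4 paper rolls:
  roll 1: 20 + 4 = 24
  roll 2: 17 + 4 = 21
  roll 3: 14 + 12 = 26
  roll 4: 11 + 11 = 22
This matches the lower bound, so 4 is optimal.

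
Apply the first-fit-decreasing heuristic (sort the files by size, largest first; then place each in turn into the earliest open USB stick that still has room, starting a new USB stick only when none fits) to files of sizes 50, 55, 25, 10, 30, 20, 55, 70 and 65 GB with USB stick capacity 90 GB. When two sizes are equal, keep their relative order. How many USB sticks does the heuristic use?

Sorted descending: 70, 65, 55, 55, 50, 30, 25, 20, 10.
  70 → USB stick 1 (new)  [load 70/90]
  65 → USB stick 2 (new)  [load 65/90]
  55 → USB stick 3 (new)  [load 55/90]
  55 → USB stick 4 (new)  [load 55/90]
  50 → USB stick 5 (new)  [load 50/90]
  30 → USB stick 3  [load 85/90]
  25 → USB stick 2  [load 90/90]
  20 → USB stick 1  [load 90/90]
  10 → USB stick 4  [load 65/90]
5 USB sticks opened.

5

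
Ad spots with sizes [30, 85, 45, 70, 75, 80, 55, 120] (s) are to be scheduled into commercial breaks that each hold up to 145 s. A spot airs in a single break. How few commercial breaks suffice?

Total = 120 + 85 + 80 + 75 + 70 + 55 + 45 + 30 = 560 s.
Lower bound: ⌈560/145⌉ = 4 commercial breaks.
A packing using 5 commercial breaks:
  break 1: 120 = 120
  break 2: 85 + 55 = 140
  break 3: 80 + 45 = 125
  break 4: 75 + 70 = 145
  break 5: 30 = 30
No arrangement into 4 commercial breaks stays within capacity, so 5 is optimal.

5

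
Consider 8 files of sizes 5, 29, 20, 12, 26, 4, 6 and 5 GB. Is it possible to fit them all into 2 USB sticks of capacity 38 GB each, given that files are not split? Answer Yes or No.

No

Total = 107 GB; ⌈107/38⌉ = 3.
At least 3 USB sticks are required, but only 2 are allowed.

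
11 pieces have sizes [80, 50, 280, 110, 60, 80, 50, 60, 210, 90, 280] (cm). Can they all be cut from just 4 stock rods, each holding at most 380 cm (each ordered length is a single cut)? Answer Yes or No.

A valid assignment using 4 stock rods:
  stock rod 1: 280 + 90 = 370
  stock rod 2: 280 + 80 = 360
  stock rod 3: 210 + 110 + 60 = 380
  stock rod 4: 80 + 60 + 50 + 50 = 240
Every load is within 380 cm, so 4 stock rods suffice.

Yes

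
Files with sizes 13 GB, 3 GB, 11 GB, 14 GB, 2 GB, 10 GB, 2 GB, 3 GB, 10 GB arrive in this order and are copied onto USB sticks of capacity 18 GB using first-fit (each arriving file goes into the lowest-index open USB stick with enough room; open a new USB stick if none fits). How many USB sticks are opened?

  13 → USB stick 1 (new)  [load 13/18]
  3 → USB stick 1  [load 16/18]
  11 → USB stick 2 (new)  [load 11/18]
  14 → USB stick 3 (new)  [load 14/18]
  2 → USB stick 1  [load 18/18]
  10 → USB stick 4 (new)  [load 10/18]
  2 → USB stick 2  [load 13/18]
  3 → USB stick 2  [load 16/18]
  10 → USB stick 5 (new)  [load 10/18]
5 USB sticks opened.

5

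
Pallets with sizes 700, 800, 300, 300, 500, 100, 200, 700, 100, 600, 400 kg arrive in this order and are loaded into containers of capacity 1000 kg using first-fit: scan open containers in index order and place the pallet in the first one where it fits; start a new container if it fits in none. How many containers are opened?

5

  700 → container 1 (new)  [load 700/1000]
  800 → container 2 (new)  [load 800/1000]
  300 → container 1  [load 1000/1000]
  300 → container 3 (new)  [load 300/1000]
  500 → container 3  [load 800/1000]
  100 → container 2  [load 900/1000]
  200 → container 3  [load 1000/1000]
  700 → container 4 (new)  [load 700/1000]
  100 → container 2  [load 1000/1000]
  600 → container 5 (new)  [load 600/1000]
  400 → container 5  [load 1000/1000]
5 containers opened.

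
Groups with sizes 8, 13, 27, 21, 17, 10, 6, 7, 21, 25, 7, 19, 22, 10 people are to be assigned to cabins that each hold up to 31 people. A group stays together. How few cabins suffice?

Total = 27 + 25 + 22 + 21 + 21 + 19 + 17 + 13 + 10 + 10 + 8 + 7 + 7 + 6 = 213 people.
Lower bound: ⌈213/31⌉ = 7 cabins.
A packing using 8 cabins:
  cabin 1: 27 = 27
  cabin 2: 25 + 6 = 31
  cabin 3: 22 + 8 = 30
  cabin 4: 21 + 10 = 31
  cabin 5: 21 + 10 = 31
  cabin 6: 19 + 7 = 26
  cabin 7: 17 + 13 = 30
  cabin 8: 7 = 7
No arrangement into 7 cabins stays within capacity, so 8 is optimal.

8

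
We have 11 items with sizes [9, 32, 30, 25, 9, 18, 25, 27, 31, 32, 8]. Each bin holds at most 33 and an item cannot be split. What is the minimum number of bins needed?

Total = 32 + 32 + 31 + 30 + 27 + 25 + 25 + 18 + 9 + 9 + 8 = 246.
Lower bound: ⌈246/33⌉ = 8 bins.
A packing using 9 bins:
  bin 1: 32 = 32
  bin 2: 32 = 32
  bin 3: 31 = 31
  bin 4: 30 = 30
  bin 5: 27 = 27
  bin 6: 25 + 8 = 33
  bin 7: 25 = 25
  bin 8: 18 + 9 = 27
  bin 9: 9 = 9
No arrangement into 8 bins stays within capacity, so 9 is optimal.

9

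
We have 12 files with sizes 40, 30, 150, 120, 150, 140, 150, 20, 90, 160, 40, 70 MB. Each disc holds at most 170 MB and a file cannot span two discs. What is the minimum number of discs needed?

Total = 160 + 150 + 150 + 150 + 140 + 120 + 90 + 70 + 40 + 40 + 30 + 20 = 1160 MB.
Lower bound: ⌈1160/170⌉ = 7 discs.
A packing using 8 discs:
  disc 1: 160 = 160
  disc 2: 150 + 20 = 170
  disc 3: 150 = 150
  disc 4: 150 = 150
  disc 5: 140 + 30 = 170
  disc 6: 120 + 40 = 160
  disc 7: 90 + 70 = 160
  disc 8: 40 = 40
No arrangement into 7 discs stays within capacity, so 8 is optimal.

8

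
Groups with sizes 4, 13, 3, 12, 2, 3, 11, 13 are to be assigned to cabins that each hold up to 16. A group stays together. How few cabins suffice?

Total = 13 + 13 + 12 + 11 + 4 + 3 + 3 + 2 = 61.
Lower bound: ⌈61/16⌉ = 4 cabins.
A packing using 4 cabins:
  cabin 1: 13 + 3 = 16
  cabin 2: 13 + 3 = 16
  cabin 3: 12 + 4 = 16
  cabin 4: 11 + 2 = 13
This matches the lower bound, so 4 is optimal.

4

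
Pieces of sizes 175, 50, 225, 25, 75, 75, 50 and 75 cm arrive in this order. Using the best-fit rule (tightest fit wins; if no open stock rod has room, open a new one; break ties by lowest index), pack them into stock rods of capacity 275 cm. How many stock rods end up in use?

  175 → stock rod 1 (new)  [load 175/275]
  50 → stock rod 1  [load 225/275]
  225 → stock rod 2 (new)  [load 225/275]
  25 → stock rod 1  [load 250/275]
  75 → stock rod 3 (new)  [load 75/275]
  75 → stock rod 3  [load 150/275]
  50 → stock rod 2  [load 275/275]
  75 → stock rod 3  [load 225/275]
3 stock rods opened.

3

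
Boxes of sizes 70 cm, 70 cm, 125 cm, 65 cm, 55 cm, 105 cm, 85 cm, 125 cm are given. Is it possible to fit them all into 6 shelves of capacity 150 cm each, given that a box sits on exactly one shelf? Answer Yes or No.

Yes

A valid assignment using 6 shelves:
  shelf 1: 125 = 125
  shelf 2: 125 = 125
  shelf 3: 105 = 105
  shelf 4: 85 + 65 = 150
  shelf 5: 70 + 70 = 140
  shelf 6: 55 = 55
Every load is within 150 cm, so 6 shelves suffice.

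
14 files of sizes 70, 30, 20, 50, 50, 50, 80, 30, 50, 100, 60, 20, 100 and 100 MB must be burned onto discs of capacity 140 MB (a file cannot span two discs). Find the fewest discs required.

Total = 100 + 100 + 100 + 80 + 70 + 60 + 50 + 50 + 50 + 50 + 30 + 30 + 20 + 20 = 810 MB.
Lower bound: ⌈810/140⌉ = 6 discs.
A packing using 7 discs:
  disc 1: 100 + 30 = 130
  disc 2: 100 + 30 = 130
  disc 3: 100 + 20 + 20 = 140
  disc 4: 80 + 60 = 140
  disc 5: 70 + 50 = 120
  disc 6: 50 + 50 = 100
  disc 7: 50 = 50
No arrangement into 6 discs stays within capacity, so 7 is optimal.

7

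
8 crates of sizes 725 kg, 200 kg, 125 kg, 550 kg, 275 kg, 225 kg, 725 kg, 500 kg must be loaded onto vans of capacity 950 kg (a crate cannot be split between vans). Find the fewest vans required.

Total = 725 + 725 + 550 + 500 + 275 + 225 + 200 + 125 = 3325 kg.
Lower bound: ⌈3325/950⌉ = 4 vans.
A packing using 4 vans:
  van 1: 725 + 225 = 950
  van 2: 725 + 200 = 925
  van 3: 550 + 275 + 125 = 950
  van 4: 500 = 500
This matches the lower bound, so 4 is optimal.

4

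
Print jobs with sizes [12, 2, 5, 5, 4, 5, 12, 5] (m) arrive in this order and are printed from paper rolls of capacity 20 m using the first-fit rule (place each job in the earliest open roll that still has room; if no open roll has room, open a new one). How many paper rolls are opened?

3

  12 → roll 1 (new)  [load 12/20]
  2 → roll 1  [load 14/20]
  5 → roll 1  [load 19/20]
  5 → roll 2 (new)  [load 5/20]
  4 → roll 2  [load 9/20]
  5 → roll 2  [load 14/20]
  12 → roll 3 (new)  [load 12/20]
  5 → roll 2  [load 19/20]
3 paper rolls opened.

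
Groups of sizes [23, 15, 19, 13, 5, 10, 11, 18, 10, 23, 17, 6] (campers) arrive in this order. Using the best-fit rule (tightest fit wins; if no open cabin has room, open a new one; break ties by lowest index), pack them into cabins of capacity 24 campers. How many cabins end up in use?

  23 → cabin 1 (new)  [load 23/24]
  15 → cabin 2 (new)  [load 15/24]
  19 → cabin 3 (new)  [load 19/24]
  13 → cabin 4 (new)  [load 13/24]
  5 → cabin 3  [load 24/24]
  10 → cabin 4  [load 23/24]
  11 → cabin 5 (new)  [load 11/24]
  18 → cabin 6 (new)  [load 18/24]
  10 → cabin 5  [load 21/24]
  23 → cabin 7 (new)  [load 23/24]
  17 → cabin 8 (new)  [load 17/24]
  6 → cabin 6  [load 24/24]
8 cabins opened.

8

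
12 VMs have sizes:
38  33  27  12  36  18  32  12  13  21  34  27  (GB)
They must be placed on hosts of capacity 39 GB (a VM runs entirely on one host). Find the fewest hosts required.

Total = 38 + 36 + 34 + 33 + 32 + 27 + 27 + 21 + 18 + 13 + 12 + 12 = 303 GB.
Lower bound: ⌈303/39⌉ = 8 hosts.
A packing using 9 hosts:
  host 1: 38 = 38
  host 2: 36 = 36
  host 3: 34 = 34
  host 4: 33 = 33
  host 5: 32 = 32
  host 6: 27 + 12 = 39
  host 7: 27 + 12 = 39
  host 8: 21 + 18 = 39
  host 9: 13 = 13
No arrangement into 8 hosts stays within capacity, so 9 is optimal.

9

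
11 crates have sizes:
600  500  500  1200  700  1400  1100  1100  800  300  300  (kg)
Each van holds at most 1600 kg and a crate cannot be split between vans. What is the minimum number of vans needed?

Total = 1400 + 1200 + 1100 + 1100 + 800 + 700 + 600 + 500 + 500 + 300 + 300 = 8500 kg.
Lower bound: ⌈8500/1600⌉ = 6 vans.
A packing using 6 vans:
  van 1: 1400 = 1400
  van 2: 1200 + 300 = 1500
  van 3: 1100 + 500 = 1600
  van 4: 1100 + 500 = 1600
  van 5: 800 + 700 = 1500
  van 6: 600 + 300 = 900
This matches the lower bound, so 6 is optimal.

6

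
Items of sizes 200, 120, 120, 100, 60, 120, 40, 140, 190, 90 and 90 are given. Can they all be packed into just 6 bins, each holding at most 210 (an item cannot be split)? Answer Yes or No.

No

Total = 1270; ⌈1270/210⌉ = 7.
At least 7 bins are required, but only 6 are allowed.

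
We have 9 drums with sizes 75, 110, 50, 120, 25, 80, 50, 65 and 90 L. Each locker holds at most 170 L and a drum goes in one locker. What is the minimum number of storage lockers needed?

Total = 120 + 110 + 90 + 80 + 75 + 65 + 50 + 50 + 25 = 665 L.
Lower bound: ⌈665/170⌉ = 4 storage lockers.
A packing using 4 storage lockers:
  locker 1: 120 + 50 = 170
  locker 2: 110 + 50 = 160
  locker 3: 90 + 80 = 170
  locker 4: 75 + 65 + 25 = 165
This matches the lower bound, so 4 is optimal.

4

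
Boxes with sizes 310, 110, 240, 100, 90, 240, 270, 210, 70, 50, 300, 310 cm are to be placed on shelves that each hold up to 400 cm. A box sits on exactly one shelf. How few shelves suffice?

7

Total = 310 + 310 + 300 + 270 + 240 + 240 + 210 + 110 + 100 + 90 + 70 + 50 = 2300 cm.
Lower bound: ⌈2300/400⌉ = 6 shelves.
Also, 7 boxes each exceed 200 cm, and no two of those can share a shelf, so at least 7 shelves are needed.
A packing using 7 shelves:
  shelf 1: 310 + 90 = 400
  shelf 2: 310 + 70 = 380
  shelf 3: 300 + 100 = 400
  shelf 4: 270 + 110 = 380
  shelf 5: 240 + 50 = 290
  shelf 6: 240 = 240
  shelf 7: 210 = 210
This matches the lower bound, so 7 is optimal.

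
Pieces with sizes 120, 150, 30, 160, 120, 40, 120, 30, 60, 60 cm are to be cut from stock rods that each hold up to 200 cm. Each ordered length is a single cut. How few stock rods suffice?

Total = 160 + 150 + 120 + 120 + 120 + 60 + 60 + 40 + 30 + 30 = 890 cm.
Lower bound: ⌈890/200⌉ = 5 stock rods.
A packing using 5 stock rods:
  stock rod 1: 160 + 40 = 200
  stock rod 2: 150 + 30 = 180
  stock rod 3: 120 + 60 = 180
  stock rod 4: 120 + 60 = 180
  stock rod 5: 120 + 30 = 150
This matches the lower bound, so 5 is optimal.

5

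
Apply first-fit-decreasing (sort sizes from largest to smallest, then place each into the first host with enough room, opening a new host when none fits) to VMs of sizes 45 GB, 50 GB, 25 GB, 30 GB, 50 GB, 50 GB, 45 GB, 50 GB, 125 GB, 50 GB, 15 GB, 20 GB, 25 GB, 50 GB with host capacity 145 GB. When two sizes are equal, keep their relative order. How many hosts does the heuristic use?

5

Sorted descending: 125, 50, 50, 50, 50, 50, 50, 45, 45, 30, 25, 25, 20, 15.
  125 → host 1 (new)  [load 125/145]
  50 → host 2 (new)  [load 50/145]
  50 → host 2  [load 100/145]
  50 → host 3 (new)  [load 50/145]
  50 → host 3  [load 100/145]
  50 → host 4 (new)  [load 50/145]
  50 → host 4  [load 100/145]
  45 → host 2  [load 145/145]
  45 → host 3  [load 145/145]
  30 → host 4  [load 130/145]
  25 → host 5 (new)  [load 25/145]
  25 → host 5  [load 50/145]
  20 → host 1  [load 145/145]
  15 → host 4  [load 145/145]
5 hosts opened.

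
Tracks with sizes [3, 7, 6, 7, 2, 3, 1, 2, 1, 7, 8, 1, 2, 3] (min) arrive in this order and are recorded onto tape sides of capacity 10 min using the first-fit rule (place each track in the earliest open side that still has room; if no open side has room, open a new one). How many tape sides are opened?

6

  3 → side 1 (new)  [load 3/10]
  7 → side 1  [load 10/10]
  6 → side 2 (new)  [load 6/10]
  7 → side 3 (new)  [load 7/10]
  2 → side 2  [load 8/10]
  3 → side 3  [load 10/10]
  1 → side 2  [load 9/10]
  2 → side 4 (new)  [load 2/10]
  1 → side 2  [load 10/10]
  7 → side 4  [load 9/10]
  8 → side 5 (new)  [load 8/10]
  1 → side 4  [load 10/10]
  2 → side 5  [load 10/10]
  3 → side 6 (new)  [load 3/10]
6 tape sides opened.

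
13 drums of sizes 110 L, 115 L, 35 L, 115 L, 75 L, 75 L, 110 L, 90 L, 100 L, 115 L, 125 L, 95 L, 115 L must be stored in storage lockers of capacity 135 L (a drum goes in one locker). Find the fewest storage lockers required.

12

Total = 125 + 115 + 115 + 115 + 115 + 110 + 110 + 100 + 95 + 90 + 75 + 75 + 35 = 1275 L.
Lower bound: ⌈1275/135⌉ = 10 storage lockers.
Also, 12 drums each exceed 135/2 L, and no two of those can share a locker, so at least 12 storage lockers are needed.
A packing using 12 storage lockers:
  locker 1: 125 = 125
  locker 2: 115 = 115
  locker 3: 115 = 115
  locker 4: 115 = 115
  locker 5: 115 = 115
  locker 6: 110 = 110
  locker 7: 110 = 110
  locker 8: 100 + 35 = 135
  locker 9: 95 = 95
  locker 10: 90 = 90
  locker 11: 75 = 75
  locker 12: 75 = 75
This matches the lower bound, so 12 is optimal.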